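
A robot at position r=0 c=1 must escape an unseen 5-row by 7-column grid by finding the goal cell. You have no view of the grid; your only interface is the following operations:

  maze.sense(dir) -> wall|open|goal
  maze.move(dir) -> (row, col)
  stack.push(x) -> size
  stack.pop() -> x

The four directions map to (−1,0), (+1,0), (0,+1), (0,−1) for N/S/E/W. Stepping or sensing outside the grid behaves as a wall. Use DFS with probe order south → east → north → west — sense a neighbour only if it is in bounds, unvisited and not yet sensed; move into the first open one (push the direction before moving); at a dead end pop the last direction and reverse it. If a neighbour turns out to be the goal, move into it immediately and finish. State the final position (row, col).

~$ sense south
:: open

~$ push south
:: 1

~$ move south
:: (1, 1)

~$ sense south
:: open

~$ push south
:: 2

~$ move south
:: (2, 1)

~$ sense south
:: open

~$ push south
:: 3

~$ move south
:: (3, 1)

~$ sense south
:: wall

~$ sense east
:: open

~$ push east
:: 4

~$ move east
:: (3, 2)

~$ sense south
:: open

~$ push south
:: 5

~$ move south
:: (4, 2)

~$ sense east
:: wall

~$ pop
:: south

~$ move north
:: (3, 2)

~$ sense east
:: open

~$ push east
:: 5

~$ move east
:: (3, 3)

~$ sense east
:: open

~$ push east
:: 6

~$ move east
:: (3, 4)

~$ sense south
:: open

~$ push south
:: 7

~$ move south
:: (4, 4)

~$ sense east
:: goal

~$ move east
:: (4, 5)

Answer: (4, 5)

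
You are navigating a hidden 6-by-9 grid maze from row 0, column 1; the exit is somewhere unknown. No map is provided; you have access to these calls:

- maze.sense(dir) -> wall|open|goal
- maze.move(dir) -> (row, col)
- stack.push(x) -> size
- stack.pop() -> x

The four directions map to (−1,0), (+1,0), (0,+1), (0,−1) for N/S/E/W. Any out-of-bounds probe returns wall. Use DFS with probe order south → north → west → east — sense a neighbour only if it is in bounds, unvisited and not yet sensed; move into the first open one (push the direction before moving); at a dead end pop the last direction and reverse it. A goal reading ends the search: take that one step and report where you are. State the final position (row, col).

$ maze.sense dir: south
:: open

$ stack.push x: south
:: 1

$ maze.move dir: south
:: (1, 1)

$ maze.sense dir: south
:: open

$ stack.push x: south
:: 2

$ maze.move dir: south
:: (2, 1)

$ maze.sense dir: south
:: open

$ stack.push x: south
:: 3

$ maze.move dir: south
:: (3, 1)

$ maze.sense dir: south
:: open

$ stack.push x: south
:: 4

$ maze.move dir: south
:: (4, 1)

$ maze.sense dir: south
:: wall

$ maze.sense dir: west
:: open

$ stack.push x: west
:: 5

$ maze.move dir: west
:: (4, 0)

$ maze.sense dir: south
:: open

$ stack.push x: south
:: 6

$ maze.move dir: south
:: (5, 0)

$ stack.pop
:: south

$ maze.move dir: north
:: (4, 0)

$ maze.sense dir: north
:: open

$ stack.push x: north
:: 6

$ maze.move dir: north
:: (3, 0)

$ maze.sense dir: north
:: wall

$ stack.pop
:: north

$ maze.move dir: south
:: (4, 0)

$ stack.pop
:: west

$ maze.move dir: east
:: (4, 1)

$ maze.sense dir: east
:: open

$ stack.push x: east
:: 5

$ maze.move dir: east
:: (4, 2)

$ maze.sense dir: south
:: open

$ stack.push x: south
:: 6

$ maze.move dir: south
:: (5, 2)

$ maze.sense dir: east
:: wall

$ stack.pop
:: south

$ maze.move dir: north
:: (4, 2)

$ maze.sense dir: north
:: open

$ stack.push x: north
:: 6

$ maze.move dir: north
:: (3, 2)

$ maze.sense dir: north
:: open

$ stack.push x: north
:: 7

$ maze.move dir: north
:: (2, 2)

$ maze.sense dir: north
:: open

$ stack.push x: north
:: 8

$ maze.move dir: north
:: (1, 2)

$ maze.sense dir: north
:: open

$ stack.push x: north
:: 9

$ maze.move dir: north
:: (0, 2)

$ maze.sense dir: east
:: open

$ stack.push x: east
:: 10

$ maze.move dir: east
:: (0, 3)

$ maze.sense dir: south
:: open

$ stack.push x: south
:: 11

$ maze.move dir: south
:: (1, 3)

$ maze.sense dir: south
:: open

$ stack.push x: south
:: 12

$ maze.move dir: south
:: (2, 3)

$ maze.sense dir: south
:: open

$ stack.push x: south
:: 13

$ maze.move dir: south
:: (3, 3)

$ maze.sense dir: south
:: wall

$ maze.sense dir: east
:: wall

$ stack.pop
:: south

$ maze.move dir: north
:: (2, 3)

$ maze.sense dir: east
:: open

$ stack.push x: east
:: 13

$ maze.move dir: east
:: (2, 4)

$ maze.sense dir: north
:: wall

$ maze.sense dir: east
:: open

$ stack.push x: east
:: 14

$ maze.move dir: east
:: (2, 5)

$ maze.sense dir: south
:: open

$ stack.push x: south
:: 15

$ maze.move dir: south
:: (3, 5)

$ maze.sense dir: south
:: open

$ stack.push x: south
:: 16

$ maze.move dir: south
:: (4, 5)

$ maze.sense dir: south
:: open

$ stack.push x: south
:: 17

$ maze.move dir: south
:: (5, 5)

$ maze.sense dir: west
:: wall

$ maze.sense dir: east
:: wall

$ stack.pop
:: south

$ maze.move dir: north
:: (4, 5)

$ maze.sense dir: west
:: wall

$ maze.sense dir: east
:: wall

$ stack.pop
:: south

$ maze.move dir: north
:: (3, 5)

$ maze.sense dir: east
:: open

$ stack.push x: east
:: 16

$ maze.move dir: east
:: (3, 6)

$ maze.sense dir: north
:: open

$ stack.push x: north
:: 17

$ maze.move dir: north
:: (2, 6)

$ maze.sense dir: north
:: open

$ stack.push x: north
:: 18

$ maze.move dir: north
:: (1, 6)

$ maze.sense dir: north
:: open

$ stack.push x: north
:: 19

$ maze.move dir: north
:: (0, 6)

$ maze.sense dir: west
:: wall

$ maze.sense dir: east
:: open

$ stack.push x: east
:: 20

$ maze.move dir: east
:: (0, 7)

$ maze.sense dir: south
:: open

$ stack.push x: south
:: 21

$ maze.move dir: south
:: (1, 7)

$ maze.sense dir: south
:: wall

$ maze.sense dir: east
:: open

$ stack.push x: east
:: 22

$ maze.move dir: east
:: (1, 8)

$ maze.sense dir: south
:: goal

$ maze.move dir: south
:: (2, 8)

Answer: (2, 8)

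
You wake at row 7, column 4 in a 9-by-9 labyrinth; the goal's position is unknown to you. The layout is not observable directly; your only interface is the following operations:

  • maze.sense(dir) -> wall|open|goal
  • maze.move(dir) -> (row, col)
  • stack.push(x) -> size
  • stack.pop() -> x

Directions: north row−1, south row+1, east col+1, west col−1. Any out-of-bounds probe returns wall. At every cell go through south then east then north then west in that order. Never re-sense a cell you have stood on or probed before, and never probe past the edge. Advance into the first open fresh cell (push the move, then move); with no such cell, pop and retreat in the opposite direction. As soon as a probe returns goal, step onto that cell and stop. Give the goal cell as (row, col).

→ sense(dir→south)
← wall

→ sense(dir→east)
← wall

→ sense(dir→north)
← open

→ push(x→north)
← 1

→ move(dir→north)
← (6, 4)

→ sense(dir→east)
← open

→ push(x→east)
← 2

→ move(dir→east)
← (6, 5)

→ sense(dir→east)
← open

→ push(x→east)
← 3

→ move(dir→east)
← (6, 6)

→ sense(dir→south)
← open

→ push(x→south)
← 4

→ move(dir→south)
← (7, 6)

→ sense(dir→south)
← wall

→ sense(dir→east)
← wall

→ pop()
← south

→ move(dir→north)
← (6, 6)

→ sense(dir→east)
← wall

→ sense(dir→north)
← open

→ push(x→north)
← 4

→ move(dir→north)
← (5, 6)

→ sense(dir→east)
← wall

→ sense(dir→north)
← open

→ push(x→north)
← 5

→ move(dir→north)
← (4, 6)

→ sense(dir→east)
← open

→ push(x→east)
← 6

→ move(dir→east)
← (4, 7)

→ sense(dir→east)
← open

→ push(x→east)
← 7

→ move(dir→east)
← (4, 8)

→ sense(dir→south)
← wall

→ sense(dir→north)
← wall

→ pop()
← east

→ move(dir→west)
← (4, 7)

→ sense(dir→north)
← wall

→ pop()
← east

→ move(dir→west)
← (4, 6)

→ sense(dir→north)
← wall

→ sense(dir→west)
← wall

→ pop()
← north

→ move(dir→south)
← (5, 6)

→ sense(dir→west)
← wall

→ pop()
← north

→ move(dir→south)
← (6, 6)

→ pop()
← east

→ move(dir→west)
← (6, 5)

→ pop()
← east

→ move(dir→west)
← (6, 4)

→ sense(dir→north)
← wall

→ sense(dir→west)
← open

→ push(x→west)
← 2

→ move(dir→west)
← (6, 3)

→ sense(dir→south)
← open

→ push(x→south)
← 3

→ move(dir→south)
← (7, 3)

→ sense(dir→south)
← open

→ push(x→south)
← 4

→ move(dir→south)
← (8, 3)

→ sense(dir→west)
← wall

→ pop()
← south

→ move(dir→north)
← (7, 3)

→ sense(dir→west)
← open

→ push(x→west)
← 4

→ move(dir→west)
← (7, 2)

→ sense(dir→north)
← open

→ push(x→north)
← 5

→ move(dir→north)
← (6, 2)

→ sense(dir→north)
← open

→ push(x→north)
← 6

→ move(dir→north)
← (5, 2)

→ sense(dir→east)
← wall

→ sense(dir→north)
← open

→ push(x→north)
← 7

→ move(dir→north)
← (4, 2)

→ sense(dir→east)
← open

→ push(x→east)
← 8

→ move(dir→east)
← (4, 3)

→ sense(dir→east)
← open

→ push(x→east)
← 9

→ move(dir→east)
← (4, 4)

→ sense(dir→north)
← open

→ push(x→north)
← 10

→ move(dir→north)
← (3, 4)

→ sense(dir→east)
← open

→ push(x→east)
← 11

→ move(dir→east)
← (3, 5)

→ sense(dir→north)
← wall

→ pop()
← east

→ move(dir→west)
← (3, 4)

→ sense(dir→north)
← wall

→ sense(dir→west)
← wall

→ pop()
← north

→ move(dir→south)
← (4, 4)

→ pop()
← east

→ move(dir→west)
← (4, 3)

→ pop()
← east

→ move(dir→west)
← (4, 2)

→ sense(dir→north)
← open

→ push(x→north)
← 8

→ move(dir→north)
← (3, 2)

→ sense(dir→north)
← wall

→ sense(dir→west)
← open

→ push(x→west)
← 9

→ move(dir→west)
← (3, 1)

→ sense(dir→south)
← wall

→ sense(dir→north)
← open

→ push(x→north)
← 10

→ move(dir→north)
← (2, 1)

→ sense(dir→north)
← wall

→ sense(dir→west)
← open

→ push(x→west)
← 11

→ move(dir→west)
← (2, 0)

→ sense(dir→south)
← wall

→ sense(dir→north)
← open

→ push(x→north)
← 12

→ move(dir→north)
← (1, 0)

→ sense(dir→north)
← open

→ push(x→north)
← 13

→ move(dir→north)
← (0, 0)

→ sense(dir→east)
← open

→ push(x→east)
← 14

→ move(dir→east)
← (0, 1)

→ sense(dir→east)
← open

→ push(x→east)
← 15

→ move(dir→east)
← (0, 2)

→ sense(dir→south)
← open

→ push(x→south)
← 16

→ move(dir→south)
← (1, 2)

→ sense(dir→east)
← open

→ push(x→east)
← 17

→ move(dir→east)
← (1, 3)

→ sense(dir→south)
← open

→ push(x→south)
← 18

→ move(dir→south)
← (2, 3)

→ pop()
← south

→ move(dir→north)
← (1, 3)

→ sense(dir→east)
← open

→ push(x→east)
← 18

→ move(dir→east)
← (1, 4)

→ sense(dir→east)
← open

→ push(x→east)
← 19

→ move(dir→east)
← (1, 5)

→ sense(dir→east)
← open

→ push(x→east)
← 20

→ move(dir→east)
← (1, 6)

→ sense(dir→south)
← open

→ push(x→south)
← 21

→ move(dir→south)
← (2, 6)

→ sense(dir→east)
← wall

→ pop()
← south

→ move(dir→north)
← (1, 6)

→ sense(dir→east)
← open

→ push(x→east)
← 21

→ move(dir→east)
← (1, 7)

→ sense(dir→east)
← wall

→ sense(dir→north)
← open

→ push(x→north)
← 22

→ move(dir→north)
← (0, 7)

→ sense(dir→east)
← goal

→ move(dir→east)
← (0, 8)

Answer: (0, 8)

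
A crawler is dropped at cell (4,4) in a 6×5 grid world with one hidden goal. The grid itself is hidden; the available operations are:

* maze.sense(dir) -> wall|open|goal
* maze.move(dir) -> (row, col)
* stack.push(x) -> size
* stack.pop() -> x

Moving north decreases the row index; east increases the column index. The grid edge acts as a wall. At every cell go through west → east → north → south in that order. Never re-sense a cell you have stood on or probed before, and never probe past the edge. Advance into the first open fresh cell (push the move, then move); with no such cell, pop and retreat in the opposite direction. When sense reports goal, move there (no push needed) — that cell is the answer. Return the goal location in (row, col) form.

! maze.sense(west) == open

! stack.push(west) == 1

! maze.move(west) == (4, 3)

! maze.sense(west) == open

! stack.push(west) == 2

! maze.move(west) == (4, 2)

! maze.sense(west) == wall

! maze.sense(north) == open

! stack.push(north) == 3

! maze.move(north) == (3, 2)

! maze.sense(west) == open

! stack.push(west) == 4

! maze.move(west) == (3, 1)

! maze.sense(west) == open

! stack.push(west) == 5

! maze.move(west) == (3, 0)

! maze.sense(north) == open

! stack.push(north) == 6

! maze.move(north) == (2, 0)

! maze.sense(east) == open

! stack.push(east) == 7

! maze.move(east) == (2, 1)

! maze.sense(east) == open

! stack.push(east) == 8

! maze.move(east) == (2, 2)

! maze.sense(east) == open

! stack.push(east) == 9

! maze.move(east) == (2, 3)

! maze.sense(east) == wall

! maze.sense(north) == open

! stack.push(north) == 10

! maze.move(north) == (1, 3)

! maze.sense(west) == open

! stack.push(west) == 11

! maze.move(west) == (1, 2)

! maze.sense(west) == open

! stack.push(west) == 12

! maze.move(west) == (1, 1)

! maze.sense(west) == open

! stack.push(west) == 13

! maze.move(west) == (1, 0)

! maze.sense(north) == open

! stack.push(north) == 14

! maze.move(north) == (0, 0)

! maze.sense(east) == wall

! stack.pop() == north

! maze.move(south) == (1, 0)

! stack.pop() == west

! maze.move(east) == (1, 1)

! stack.pop() == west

! maze.move(east) == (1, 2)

! maze.sense(north) == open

! stack.push(north) == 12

! maze.move(north) == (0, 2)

! maze.sense(east) == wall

! stack.pop() == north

! maze.move(south) == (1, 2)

! stack.pop() == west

! maze.move(east) == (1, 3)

! maze.sense(east) == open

! stack.push(east) == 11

! maze.move(east) == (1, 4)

! maze.sense(north) == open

! stack.push(north) == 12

! maze.move(north) == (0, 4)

! stack.pop() == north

! maze.move(south) == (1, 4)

! stack.pop() == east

! maze.move(west) == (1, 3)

! stack.pop() == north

! maze.move(south) == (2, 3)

! maze.sense(south) == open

! stack.push(south) == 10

! maze.move(south) == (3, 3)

! maze.sense(east) == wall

! stack.pop() == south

! maze.move(north) == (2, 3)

! stack.pop() == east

! maze.move(west) == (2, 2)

! stack.pop() == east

! maze.move(west) == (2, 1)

! stack.pop() == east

! maze.move(west) == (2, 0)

! stack.pop() == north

! maze.move(south) == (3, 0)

! maze.sense(south) == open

! stack.push(south) == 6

! maze.move(south) == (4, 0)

! maze.sense(south) == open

! stack.push(south) == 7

! maze.move(south) == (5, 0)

! maze.sense(east) == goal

! maze.move(east) == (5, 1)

Answer: (5, 1)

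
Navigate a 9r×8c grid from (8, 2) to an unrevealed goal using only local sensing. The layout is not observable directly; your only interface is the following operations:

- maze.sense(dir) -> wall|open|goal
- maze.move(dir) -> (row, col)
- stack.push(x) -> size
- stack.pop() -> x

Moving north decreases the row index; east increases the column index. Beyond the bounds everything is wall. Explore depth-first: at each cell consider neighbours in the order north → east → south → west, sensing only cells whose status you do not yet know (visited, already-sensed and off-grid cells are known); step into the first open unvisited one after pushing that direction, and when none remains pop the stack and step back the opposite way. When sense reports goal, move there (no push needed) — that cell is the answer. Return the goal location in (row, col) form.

I try sense with dir='north', and see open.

Next I call push with x='north', and see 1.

Now I run move with dir='north', → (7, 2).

Calling sense with dir='north', — result: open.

Next I call push with x='north', and see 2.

I invoke move with dir='north', which returns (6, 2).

Now I run sense with dir='north', — result: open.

Invoking push with x='north', yielding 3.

I call move with dir='north', : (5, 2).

Calling sense with dir='north', giving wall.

I call sense with dir='east', and see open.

I call push with x='east', : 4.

I call move with dir='east', and see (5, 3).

Next I call sense with dir='north', giving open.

I try push with x='north', and get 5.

I try move with dir='north', and see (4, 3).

Next I call sense with dir='north', and get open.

Calling push with x='north', and get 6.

I use move with dir='north', : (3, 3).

Now I run sense with dir='north', → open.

I use push with x='north', giving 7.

Invoking move with dir='north', which returns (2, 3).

Using sense with dir='north', and see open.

Then push with x='north', yielding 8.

Invoking move with dir='north', → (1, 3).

I call sense with dir='north', — result: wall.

I call sense with dir='east', giving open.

I invoke push with x='east', and see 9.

Next I call move with dir='east', → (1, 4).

I try sense with dir='north', — result: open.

Then push with x='north', → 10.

Next I call move with dir='north', and see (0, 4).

Then sense with dir='east', which returns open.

Invoking push with x='east', and get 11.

Next I call move with dir='east', : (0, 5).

Using sense with dir='east', yielding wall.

I call sense with dir='south', — result: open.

I run push with x='south', : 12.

I call move with dir='south', giving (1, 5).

I call sense with dir='east', → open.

I try push with x='east', and get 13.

I invoke move with dir='east', → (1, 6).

I call sense with dir='east', and get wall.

I use sense with dir='south', giving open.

I run push with x='south', and see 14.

Now I run move with dir='south', yielding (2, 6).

I use sense with dir='east', and get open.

I try push with x='east', giving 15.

Calling move with dir='east', which returns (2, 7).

I invoke sense with dir='south', → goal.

I use move with dir='south', and observe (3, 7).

Answer: (3, 7)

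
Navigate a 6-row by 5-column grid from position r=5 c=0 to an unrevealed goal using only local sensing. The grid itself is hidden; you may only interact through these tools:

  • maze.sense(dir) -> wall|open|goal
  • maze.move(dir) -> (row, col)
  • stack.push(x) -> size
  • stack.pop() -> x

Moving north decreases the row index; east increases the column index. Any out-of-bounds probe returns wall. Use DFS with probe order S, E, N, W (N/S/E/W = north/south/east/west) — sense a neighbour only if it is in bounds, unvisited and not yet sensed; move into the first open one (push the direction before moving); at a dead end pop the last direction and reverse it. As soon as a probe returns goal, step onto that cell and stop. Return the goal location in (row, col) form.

! sense(dir: east) == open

! push(x: east) == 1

! move(dir: east) == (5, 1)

! sense(dir: east) == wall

! sense(dir: north) == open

! push(x: north) == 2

! move(dir: north) == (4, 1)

! sense(dir: east) == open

! push(x: east) == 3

! move(dir: east) == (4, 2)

! sense(dir: east) == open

! push(x: east) == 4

! move(dir: east) == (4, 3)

! sense(dir: south) == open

! push(x: south) == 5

! move(dir: south) == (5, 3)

! sense(dir: east) == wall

! pop() == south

! move(dir: north) == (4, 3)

! sense(dir: east) == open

! push(x: east) == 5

! move(dir: east) == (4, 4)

! sense(dir: north) == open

! push(x: north) == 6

! move(dir: north) == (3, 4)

! sense(dir: north) == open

! push(x: north) == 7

! move(dir: north) == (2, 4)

! sense(dir: north) == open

! push(x: north) == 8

! move(dir: north) == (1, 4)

! sense(dir: north) == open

! push(x: north) == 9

! move(dir: north) == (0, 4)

! sense(dir: west) == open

! push(x: west) == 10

! move(dir: west) == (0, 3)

! sense(dir: south) == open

! push(x: south) == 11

! move(dir: south) == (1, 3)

! sense(dir: south) == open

! push(x: south) == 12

! move(dir: south) == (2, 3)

! sense(dir: south) == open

! push(x: south) == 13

! move(dir: south) == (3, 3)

! sense(dir: west) == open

! push(x: west) == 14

! move(dir: west) == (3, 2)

! sense(dir: north) == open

! push(x: north) == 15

! move(dir: north) == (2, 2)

! sense(dir: north) == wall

! sense(dir: west) == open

! push(x: west) == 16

! move(dir: west) == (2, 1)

! sense(dir: south) == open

! push(x: south) == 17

! move(dir: south) == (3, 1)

! sense(dir: west) == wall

! pop() == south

! move(dir: north) == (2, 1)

! sense(dir: north) == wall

! sense(dir: west) == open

! push(x: west) == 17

! move(dir: west) == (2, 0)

! sense(dir: north) == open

! push(x: north) == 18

! move(dir: north) == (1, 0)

! sense(dir: north) == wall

! pop() == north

! move(dir: south) == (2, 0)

! pop() == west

! move(dir: east) == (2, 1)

! pop() == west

! move(dir: east) == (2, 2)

! pop() == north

! move(dir: south) == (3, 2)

! pop() == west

! move(dir: east) == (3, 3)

! pop() == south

! move(dir: north) == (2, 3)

! pop() == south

! move(dir: north) == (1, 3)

! pop() == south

! move(dir: north) == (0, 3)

! sense(dir: west) == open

! push(x: west) == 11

! move(dir: west) == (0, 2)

! sense(dir: west) == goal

! move(dir: west) == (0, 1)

Answer: (0, 1)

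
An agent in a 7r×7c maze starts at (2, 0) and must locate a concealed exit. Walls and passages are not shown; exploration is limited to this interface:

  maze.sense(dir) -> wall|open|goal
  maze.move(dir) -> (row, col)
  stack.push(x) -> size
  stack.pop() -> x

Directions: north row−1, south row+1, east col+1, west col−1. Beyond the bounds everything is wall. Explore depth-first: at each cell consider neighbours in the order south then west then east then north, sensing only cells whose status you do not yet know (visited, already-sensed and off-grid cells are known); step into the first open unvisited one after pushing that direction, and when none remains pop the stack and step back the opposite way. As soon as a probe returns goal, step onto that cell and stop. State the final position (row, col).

~$ maze.sense dir: south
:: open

~$ stack.push x: south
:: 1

~$ maze.move dir: south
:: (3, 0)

~$ maze.sense dir: south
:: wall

~$ maze.sense dir: east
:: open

~$ stack.push x: east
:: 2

~$ maze.move dir: east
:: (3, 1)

~$ maze.sense dir: south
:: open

~$ stack.push x: south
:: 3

~$ maze.move dir: south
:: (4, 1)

~$ maze.sense dir: south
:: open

~$ stack.push x: south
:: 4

~$ maze.move dir: south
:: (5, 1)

~$ maze.sense dir: south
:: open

~$ stack.push x: south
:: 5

~$ maze.move dir: south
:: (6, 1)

~$ maze.sense dir: west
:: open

~$ stack.push x: west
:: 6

~$ maze.move dir: west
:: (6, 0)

~$ maze.sense dir: north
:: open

~$ stack.push x: north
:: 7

~$ maze.move dir: north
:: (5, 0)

~$ stack.pop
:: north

~$ maze.move dir: south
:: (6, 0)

~$ stack.pop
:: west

~$ maze.move dir: east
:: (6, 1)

~$ maze.sense dir: east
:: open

~$ stack.push x: east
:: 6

~$ maze.move dir: east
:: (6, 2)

~$ maze.sense dir: east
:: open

~$ stack.push x: east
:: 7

~$ maze.move dir: east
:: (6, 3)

~$ maze.sense dir: east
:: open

~$ stack.push x: east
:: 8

~$ maze.move dir: east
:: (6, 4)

~$ maze.sense dir: east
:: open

~$ stack.push x: east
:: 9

~$ maze.move dir: east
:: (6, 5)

~$ maze.sense dir: east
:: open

~$ stack.push x: east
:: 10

~$ maze.move dir: east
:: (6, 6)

~$ maze.sense dir: north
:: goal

~$ maze.move dir: north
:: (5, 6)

Answer: (5, 6)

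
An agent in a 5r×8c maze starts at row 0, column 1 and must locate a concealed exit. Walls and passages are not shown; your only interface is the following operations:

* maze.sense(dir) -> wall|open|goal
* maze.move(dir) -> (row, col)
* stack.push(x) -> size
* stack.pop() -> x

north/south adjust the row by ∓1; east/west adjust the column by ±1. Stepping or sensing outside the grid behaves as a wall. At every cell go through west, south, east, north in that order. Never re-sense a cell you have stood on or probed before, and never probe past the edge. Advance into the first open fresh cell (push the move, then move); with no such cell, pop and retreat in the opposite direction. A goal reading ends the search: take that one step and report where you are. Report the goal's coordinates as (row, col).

I call maze.sense with west, → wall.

I call maze.sense with south, and get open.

Next I call stack.push with south, and observe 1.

Then maze.move with south, : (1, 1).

I use maze.sense with west, → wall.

I use maze.sense with south, and observe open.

Next I call stack.push with south, which returns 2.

I invoke maze.move with south, and observe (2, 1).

I run maze.sense with west, → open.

I try stack.push with west, yielding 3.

Then maze.move with west, and observe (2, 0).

Calling maze.sense with south, and see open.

I run stack.push with south, giving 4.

I call maze.move with south, — result: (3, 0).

Using maze.sense with south, giving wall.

I use maze.sense with east, — result: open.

Next I call stack.push with east, and get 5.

Then maze.move with east, → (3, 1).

Then maze.sense with south, giving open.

I call stack.push with south, → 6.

I try maze.move with south, → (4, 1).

Using maze.sense with east, : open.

Calling stack.push with east, and get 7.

Then maze.move with east, and get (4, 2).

Calling maze.sense with east, yielding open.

Calling stack.push with east, and observe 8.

I try maze.move with east, and get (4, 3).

I call maze.sense with east, yielding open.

Then stack.push with east, and observe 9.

Next I call maze.move with east, : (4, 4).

Then maze.sense with east, and see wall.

I try maze.sense with north, : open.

Next I call stack.push with north, yielding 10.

Now I run maze.move with north, : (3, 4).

Invoking maze.sense with west, → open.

Using stack.push with west, yielding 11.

I run maze.move with west, which returns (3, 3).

Invoking maze.sense with west, : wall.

Next I call maze.sense with north, and observe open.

Then stack.push with north, and see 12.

Using maze.move with north, which returns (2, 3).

I call maze.sense with west, — result: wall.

I call maze.sense with east, and observe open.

I run stack.push with east, yielding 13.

Calling maze.move with east, which returns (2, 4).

I run maze.sense with east, : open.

Using stack.push with east, : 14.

Invoking maze.move with east, yielding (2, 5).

I try maze.sense with south, giving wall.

I invoke maze.sense with east, and see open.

Now I run stack.push with east, → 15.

Invoking maze.move with east, and see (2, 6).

I invoke maze.sense with south, and get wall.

Using maze.sense with east, : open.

Invoking stack.push with east, : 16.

I call maze.move with east, which returns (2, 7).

I try maze.sense with south, and observe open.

I call stack.push with south, — result: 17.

Calling maze.move with south, which returns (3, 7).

Using maze.sense with south, which returns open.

Calling stack.push with south, → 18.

I call maze.move with south, : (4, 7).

Now I run maze.sense with west, and observe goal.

I use maze.move with west, and observe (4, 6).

Answer: (4, 6)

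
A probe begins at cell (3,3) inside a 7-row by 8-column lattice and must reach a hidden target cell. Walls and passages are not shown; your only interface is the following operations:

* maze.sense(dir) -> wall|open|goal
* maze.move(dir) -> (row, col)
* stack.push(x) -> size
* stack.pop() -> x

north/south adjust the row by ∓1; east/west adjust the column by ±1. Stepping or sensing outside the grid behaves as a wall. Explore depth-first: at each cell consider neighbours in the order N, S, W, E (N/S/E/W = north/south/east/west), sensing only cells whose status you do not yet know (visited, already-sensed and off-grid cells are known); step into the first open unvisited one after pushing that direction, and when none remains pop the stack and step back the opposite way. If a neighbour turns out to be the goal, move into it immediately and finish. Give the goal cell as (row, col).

# 1. sense(dir: north) : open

# 2. push(x: north) : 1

# 3. move(dir: north) : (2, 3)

# 4. sense(dir: north) : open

# 5. push(x: north) : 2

# 6. move(dir: north) : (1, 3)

# 7. sense(dir: north) : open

# 8. push(x: north) : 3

# 9. move(dir: north) : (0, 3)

# 10. sense(dir: west) : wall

# 11. sense(dir: east) : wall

# 12. pop() : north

# 13. move(dir: south) : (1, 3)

# 14. sense(dir: west) : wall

# 15. sense(dir: east) : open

# 16. push(x: east) : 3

# 17. move(dir: east) : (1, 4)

# 18. sense(dir: south) : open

# 19. push(x: south) : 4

# 20. move(dir: south) : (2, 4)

# 21. sense(dir: south) : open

# 22. push(x: south) : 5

# 23. move(dir: south) : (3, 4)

# 24. sense(dir: south) : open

# 25. push(x: south) : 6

# 26. move(dir: south) : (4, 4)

# 27. sense(dir: south) : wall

# 28. sense(dir: west) : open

# 29. push(x: west) : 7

# 30. move(dir: west) : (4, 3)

# 31. sense(dir: south) : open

# 32. push(x: south) : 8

# 33. move(dir: south) : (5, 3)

# 34. sense(dir: south) : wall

# 35. sense(dir: west) : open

# 36. push(x: west) : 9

# 37. move(dir: west) : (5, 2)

# 38. sense(dir: north) : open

# 39. push(x: north) : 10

# 40. move(dir: north) : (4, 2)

# 41. sense(dir: north) : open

# 42. push(x: north) : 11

# 43. move(dir: north) : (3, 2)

# 44. sense(dir: north) : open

# 45. push(x: north) : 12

# 46. move(dir: north) : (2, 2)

# 47. sense(dir: west) : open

# 48. push(x: west) : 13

# 49. move(dir: west) : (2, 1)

# 50. sense(dir: north) : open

# 51. push(x: north) : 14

# 52. move(dir: north) : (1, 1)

# 53. sense(dir: north) : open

# 54. push(x: north) : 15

# 55. move(dir: north) : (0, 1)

# 56. sense(dir: west) : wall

# 57. pop() : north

# 58. move(dir: south) : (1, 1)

# 59. sense(dir: west) : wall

# 60. pop() : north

# 61. move(dir: south) : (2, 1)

# 62. sense(dir: south) : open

# 63. push(x: south) : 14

# 64. move(dir: south) : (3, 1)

# 65. sense(dir: south) : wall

# 66. sense(dir: west) : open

# 67. push(x: west) : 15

# 68. move(dir: west) : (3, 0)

# 69. sense(dir: north) : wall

# 70. sense(dir: south) : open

# 71. push(x: south) : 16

# 72. move(dir: south) : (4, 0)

# 73. sense(dir: south) : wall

# 74. pop() : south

# 75. move(dir: north) : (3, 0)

# 76. pop() : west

# 77. move(dir: east) : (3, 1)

# 78. pop() : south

# 79. move(dir: north) : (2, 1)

# 80. pop() : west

# 81. move(dir: east) : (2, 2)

# 82. pop() : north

# 83. move(dir: south) : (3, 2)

# 84. pop() : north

# 85. move(dir: south) : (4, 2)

# 86. pop() : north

# 87. move(dir: south) : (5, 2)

# 88. sense(dir: south) : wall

# 89. sense(dir: west) : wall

# 90. pop() : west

# 91. move(dir: east) : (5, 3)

# 92. pop() : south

# 93. move(dir: north) : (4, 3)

# 94. pop() : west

# 95. move(dir: east) : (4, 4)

# 96. sense(dir: east) : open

# 97. push(x: east) : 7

# 98. move(dir: east) : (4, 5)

# 99. sense(dir: north) : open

# 100. push(x: north) : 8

# 101. move(dir: north) : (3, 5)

# 102. sense(dir: north) : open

# 103. push(x: north) : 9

# 104. move(dir: north) : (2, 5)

# 105. sense(dir: north) : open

# 106. push(x: north) : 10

# 107. move(dir: north) : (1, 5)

# 108. sense(dir: north) : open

# 109. push(x: north) : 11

# 110. move(dir: north) : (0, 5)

# 111. sense(dir: east) : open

# 112. push(x: east) : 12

# 113. move(dir: east) : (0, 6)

# 114. sense(dir: south) : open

# 115. push(x: south) : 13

# 116. move(dir: south) : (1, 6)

# 117. sense(dir: south) : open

# 118. push(x: south) : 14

# 119. move(dir: south) : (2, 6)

# 120. sense(dir: south) : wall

# 121. sense(dir: east) : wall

# 122. pop() : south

# 123. move(dir: north) : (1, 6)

# 124. sense(dir: east) : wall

# 125. pop() : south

# 126. move(dir: north) : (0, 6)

# 127. sense(dir: east) : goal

# 128. move(dir: east) : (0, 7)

Answer: (0, 7)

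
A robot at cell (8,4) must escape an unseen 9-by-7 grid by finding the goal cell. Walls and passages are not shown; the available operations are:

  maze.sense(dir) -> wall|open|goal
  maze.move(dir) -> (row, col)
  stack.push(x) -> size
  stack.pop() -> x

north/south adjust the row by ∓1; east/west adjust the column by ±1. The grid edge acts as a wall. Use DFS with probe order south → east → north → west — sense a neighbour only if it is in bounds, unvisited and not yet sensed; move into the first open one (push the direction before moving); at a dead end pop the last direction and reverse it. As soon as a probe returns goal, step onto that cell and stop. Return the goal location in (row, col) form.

Do: maze.sense[dir='east']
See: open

Do: stack.push[x='east']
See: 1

Do: maze.move[dir='east']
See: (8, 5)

Do: maze.sense[dir='east']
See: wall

Do: maze.sense[dir='north']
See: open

Do: stack.push[x='north']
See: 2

Do: maze.move[dir='north']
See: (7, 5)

Do: maze.sense[dir='east']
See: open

Do: stack.push[x='east']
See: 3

Do: maze.move[dir='east']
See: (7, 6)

Do: maze.sense[dir='north']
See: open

Do: stack.push[x='north']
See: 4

Do: maze.move[dir='north']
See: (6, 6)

Do: maze.sense[dir='north']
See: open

Do: stack.push[x='north']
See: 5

Do: maze.move[dir='north']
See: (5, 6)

Do: maze.sense[dir='north']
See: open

Do: stack.push[x='north']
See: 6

Do: maze.move[dir='north']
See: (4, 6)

Do: maze.sense[dir='north']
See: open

Do: stack.push[x='north']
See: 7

Do: maze.move[dir='north']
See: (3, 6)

Do: maze.sense[dir='north']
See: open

Do: stack.push[x='north']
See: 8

Do: maze.move[dir='north']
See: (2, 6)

Do: maze.sense[dir='north']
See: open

Do: stack.push[x='north']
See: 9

Do: maze.move[dir='north']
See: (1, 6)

Do: maze.sense[dir='north']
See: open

Do: stack.push[x='north']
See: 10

Do: maze.move[dir='north']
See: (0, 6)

Do: maze.sense[dir='west']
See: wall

Do: stack.pop[]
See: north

Do: maze.move[dir='south']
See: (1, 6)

Do: maze.sense[dir='west']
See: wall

Do: stack.pop[]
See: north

Do: maze.move[dir='south']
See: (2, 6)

Do: maze.sense[dir='west']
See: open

Do: stack.push[x='west']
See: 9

Do: maze.move[dir='west']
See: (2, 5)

Do: maze.sense[dir='south']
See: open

Do: stack.push[x='south']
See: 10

Do: maze.move[dir='south']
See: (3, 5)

Do: maze.sense[dir='south']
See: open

Do: stack.push[x='south']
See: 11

Do: maze.move[dir='south']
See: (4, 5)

Do: maze.sense[dir='south']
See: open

Do: stack.push[x='south']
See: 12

Do: maze.move[dir='south']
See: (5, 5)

Do: maze.sense[dir='south']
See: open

Do: stack.push[x='south']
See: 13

Do: maze.move[dir='south']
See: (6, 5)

Do: maze.sense[dir='west']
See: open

Do: stack.push[x='west']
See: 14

Do: maze.move[dir='west']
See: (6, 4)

Do: maze.sense[dir='south']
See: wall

Do: maze.sense[dir='north']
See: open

Do: stack.push[x='north']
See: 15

Do: maze.move[dir='north']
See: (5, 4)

Do: maze.sense[dir='north']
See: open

Do: stack.push[x='north']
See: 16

Do: maze.move[dir='north']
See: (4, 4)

Do: maze.sense[dir='north']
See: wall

Do: maze.sense[dir='west']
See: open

Do: stack.push[x='west']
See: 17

Do: maze.move[dir='west']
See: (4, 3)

Do: maze.sense[dir='south']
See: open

Do: stack.push[x='south']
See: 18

Do: maze.move[dir='south']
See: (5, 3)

Do: maze.sense[dir='south']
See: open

Do: stack.push[x='south']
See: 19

Do: maze.move[dir='south']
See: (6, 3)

Do: maze.sense[dir='south']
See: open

Do: stack.push[x='south']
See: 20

Do: maze.move[dir='south']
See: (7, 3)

Do: maze.sense[dir='south']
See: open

Do: stack.push[x='south']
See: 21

Do: maze.move[dir='south']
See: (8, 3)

Do: maze.sense[dir='west']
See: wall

Do: stack.pop[]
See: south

Do: maze.move[dir='north']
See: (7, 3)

Do: maze.sense[dir='west']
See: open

Do: stack.push[x='west']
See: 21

Do: maze.move[dir='west']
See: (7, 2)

Do: maze.sense[dir='north']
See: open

Do: stack.push[x='north']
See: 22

Do: maze.move[dir='north']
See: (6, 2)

Do: maze.sense[dir='north']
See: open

Do: stack.push[x='north']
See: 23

Do: maze.move[dir='north']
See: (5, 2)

Do: maze.sense[dir='north']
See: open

Do: stack.push[x='north']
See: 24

Do: maze.move[dir='north']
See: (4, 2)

Do: maze.sense[dir='north']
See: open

Do: stack.push[x='north']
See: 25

Do: maze.move[dir='north']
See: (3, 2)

Do: maze.sense[dir='east']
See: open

Do: stack.push[x='east']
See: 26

Do: maze.move[dir='east']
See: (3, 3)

Do: maze.sense[dir='north']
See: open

Do: stack.push[x='north']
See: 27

Do: maze.move[dir='north']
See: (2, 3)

Do: maze.sense[dir='east']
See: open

Do: stack.push[x='east']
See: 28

Do: maze.move[dir='east']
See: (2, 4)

Do: maze.sense[dir='north']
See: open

Do: stack.push[x='north']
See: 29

Do: maze.move[dir='north']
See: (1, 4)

Do: maze.sense[dir='north']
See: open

Do: stack.push[x='north']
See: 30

Do: maze.move[dir='north']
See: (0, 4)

Do: maze.sense[dir='west']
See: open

Do: stack.push[x='west']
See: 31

Do: maze.move[dir='west']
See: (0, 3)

Do: maze.sense[dir='south']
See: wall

Do: maze.sense[dir='west']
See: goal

Do: maze.move[dir='west']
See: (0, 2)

Answer: (0, 2)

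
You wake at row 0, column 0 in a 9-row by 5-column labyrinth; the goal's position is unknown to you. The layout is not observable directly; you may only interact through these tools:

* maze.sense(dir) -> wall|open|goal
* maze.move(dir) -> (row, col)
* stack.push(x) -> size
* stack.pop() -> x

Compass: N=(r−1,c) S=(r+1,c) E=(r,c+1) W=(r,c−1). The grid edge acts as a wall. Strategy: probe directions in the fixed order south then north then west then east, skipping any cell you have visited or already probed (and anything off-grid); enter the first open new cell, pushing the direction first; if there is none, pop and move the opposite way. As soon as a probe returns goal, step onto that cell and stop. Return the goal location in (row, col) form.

;; 1. maze.sense(dir=south) : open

;; 2. stack.push(x=south) : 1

;; 3. maze.move(dir=south) : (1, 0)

;; 4. maze.sense(dir=south) : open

;; 5. stack.push(x=south) : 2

;; 6. maze.move(dir=south) : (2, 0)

;; 7. maze.sense(dir=south) : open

;; 8. stack.push(x=south) : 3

;; 9. maze.move(dir=south) : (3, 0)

;; 10. maze.sense(dir=south) : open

;; 11. stack.push(x=south) : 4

;; 12. maze.move(dir=south) : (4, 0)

;; 13. maze.sense(dir=south) : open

;; 14. stack.push(x=south) : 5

;; 15. maze.move(dir=south) : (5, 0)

;; 16. maze.sense(dir=south) : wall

;; 17. maze.sense(dir=east) : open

;; 18. stack.push(x=east) : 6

;; 19. maze.move(dir=east) : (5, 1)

;; 20. maze.sense(dir=south) : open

;; 21. stack.push(x=south) : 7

;; 22. maze.move(dir=south) : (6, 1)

;; 23. maze.sense(dir=south) : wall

;; 24. maze.sense(dir=east) : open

;; 25. stack.push(x=east) : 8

;; 26. maze.move(dir=east) : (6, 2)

;; 27. maze.sense(dir=south) : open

;; 28. stack.push(x=south) : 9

;; 29. maze.move(dir=south) : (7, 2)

;; 30. maze.sense(dir=south) : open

;; 31. stack.push(x=south) : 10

;; 32. maze.move(dir=south) : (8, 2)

;; 33. maze.sense(dir=west) : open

;; 34. stack.push(x=west) : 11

;; 35. maze.move(dir=west) : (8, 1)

;; 36. maze.sense(dir=west) : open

;; 37. stack.push(x=west) : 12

;; 38. maze.move(dir=west) : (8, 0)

;; 39. maze.sense(dir=north) : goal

;; 40. maze.move(dir=north) : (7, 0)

Answer: (7, 0)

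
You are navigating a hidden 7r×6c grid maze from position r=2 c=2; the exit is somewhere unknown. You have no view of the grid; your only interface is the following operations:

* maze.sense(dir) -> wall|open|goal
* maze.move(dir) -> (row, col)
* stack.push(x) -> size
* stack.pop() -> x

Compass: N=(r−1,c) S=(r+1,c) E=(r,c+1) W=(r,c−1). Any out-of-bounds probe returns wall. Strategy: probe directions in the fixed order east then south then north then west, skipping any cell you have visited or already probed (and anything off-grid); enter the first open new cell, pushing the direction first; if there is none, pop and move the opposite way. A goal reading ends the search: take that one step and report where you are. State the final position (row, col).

>> maze.sense(dir='east')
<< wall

>> maze.sense(dir='south')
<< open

>> stack.push(x='south')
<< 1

>> maze.move(dir='south')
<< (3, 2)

>> maze.sense(dir='east')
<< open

>> stack.push(x='east')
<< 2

>> maze.move(dir='east')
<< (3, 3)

>> maze.sense(dir='east')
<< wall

>> maze.sense(dir='south')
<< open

>> stack.push(x='south')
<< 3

>> maze.move(dir='south')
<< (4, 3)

>> maze.sense(dir='east')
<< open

>> stack.push(x='east')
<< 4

>> maze.move(dir='east')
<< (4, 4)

>> maze.sense(dir='east')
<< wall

>> maze.sense(dir='south')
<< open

>> stack.push(x='south')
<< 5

>> maze.move(dir='south')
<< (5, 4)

>> maze.sense(dir='east')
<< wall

>> maze.sense(dir='south')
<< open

>> stack.push(x='south')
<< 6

>> maze.move(dir='south')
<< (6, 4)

>> maze.sense(dir='east')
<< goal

>> maze.move(dir='east')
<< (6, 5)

Answer: (6, 5)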